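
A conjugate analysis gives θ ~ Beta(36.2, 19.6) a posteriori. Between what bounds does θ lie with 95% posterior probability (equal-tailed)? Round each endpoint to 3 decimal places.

Posterior: Beta(36.2, 19.6).
Equal-tailed 95% interval: the 0.025 and 0.975 quantiles of Beta(36.2, 19.6).
Posterior mean ≈ 0.649, SD ≈ 0.063; a Normal approximation gives roughly [0.525, 0.773].
Exact: F⁻¹(0.025) = 0.520; F⁻¹(0.975) = 0.767.

[0.520, 0.767]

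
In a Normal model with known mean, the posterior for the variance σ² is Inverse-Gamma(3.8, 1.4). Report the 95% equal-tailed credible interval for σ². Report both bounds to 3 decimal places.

Inverse-Gamma(3.8, 1.4) quantiles: F⁻¹(0.025) and F⁻¹(0.975).
Equivalently, 1/σ² ~ Gamma(3.8, rate = 1.4); invert its 0.975 and 0.025 quantiles.
Posterior mean ≈ 0.500, SD ≈ 0.373; a Normal approximation gives roughly [-0.230, 1.230].
Exact: lower = 0.165; upper = 1.414.

[0.165, 1.414]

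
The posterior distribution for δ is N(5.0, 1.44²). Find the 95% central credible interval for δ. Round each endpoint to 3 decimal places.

The posterior is symmetric, so the 95% equal-tailed interval is δ = 5.0 ± z·1.44 with z = 1.960.
Half-width: 1.960 × 1.44 = 2.822.
5.0 − 2.822 = 2.178; 5.0 + 2.822 = 7.822.

[2.178, 7.822]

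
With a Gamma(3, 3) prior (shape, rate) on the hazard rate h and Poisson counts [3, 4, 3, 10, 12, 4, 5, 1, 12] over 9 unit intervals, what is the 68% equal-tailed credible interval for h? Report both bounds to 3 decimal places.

Posterior: Gamma(3+54, 3+9) = Gamma(57, 12) (shape, rate).
Equal-tailed 68% interval: Gamma(57, 12) quantiles at 0.16 and 0.84.
Posterior mean ≈ 4.750, SD ≈ 0.629; a Normal approximation gives roughly [4.124, 5.376].
Exact: lower = 4.126; upper = 5.374.

[4.126, 5.374]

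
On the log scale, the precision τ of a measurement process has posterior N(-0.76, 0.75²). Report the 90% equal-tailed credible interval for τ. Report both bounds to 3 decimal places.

[0.136, 1.606]

On the log scale the 90% interval is -0.76 ± 1.645 × 0.75 = [-1.9936, 0.4736].
Exponentiate: [e^-1.9936, e^0.4736] = [0.136, 1.606].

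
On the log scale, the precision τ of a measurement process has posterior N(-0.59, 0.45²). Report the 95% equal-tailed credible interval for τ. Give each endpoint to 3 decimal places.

[0.229, 1.339]

On the log scale the 95% interval is -0.59 ± 1.960 × 0.45 = [-1.4720, 0.2920].
Exponentiate: [e^-1.4720, e^0.2920] = [0.229, 1.339].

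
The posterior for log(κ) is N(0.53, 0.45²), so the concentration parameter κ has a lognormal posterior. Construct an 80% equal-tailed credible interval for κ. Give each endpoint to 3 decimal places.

[0.954, 3.024]

On the log scale the 80% interval is 0.53 ± 1.282 × 0.45 = [-0.0467, 1.1067].
Exponentiate: [e^-0.0467, e^1.1067] = [0.954, 3.024].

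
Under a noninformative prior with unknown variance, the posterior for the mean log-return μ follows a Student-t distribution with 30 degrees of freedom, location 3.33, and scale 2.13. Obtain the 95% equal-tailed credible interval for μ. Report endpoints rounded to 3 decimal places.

[-1.020, 7.680]

The t_30 distribution is symmetric; the 95% interval is 3.33 ± t·2.13 with t_{0.975,30} = 2.042.
Half-width: 2.042 × 2.13 = 4.350.
3.33 − 4.350 = -1.020; 3.33 + 4.350 = 7.680.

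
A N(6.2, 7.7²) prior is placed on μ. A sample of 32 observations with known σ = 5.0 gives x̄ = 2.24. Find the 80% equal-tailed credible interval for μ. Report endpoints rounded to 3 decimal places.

[1.166, 3.417]

Posterior precision = 1/7.7² + 32/5.0² = 0.0169 + 1.2800 = 1.2969, so posterior SD = 0.8781.
Posterior mean = (6.2/7.7² + 32·2.24/5.0²) / 1.2969 = 2.2915.
Interval: 2.2915 ± 1.282 × 0.8781 → [1.166, 3.417].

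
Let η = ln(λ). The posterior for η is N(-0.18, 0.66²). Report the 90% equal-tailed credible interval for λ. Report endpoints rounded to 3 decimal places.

[0.282, 2.473]

On the log scale the 90% interval is -0.18 ± 1.645 × 0.66 = [-1.2656, 0.9056].
Exponentiate: [e^-1.2656, e^0.9056] = [0.282, 2.473].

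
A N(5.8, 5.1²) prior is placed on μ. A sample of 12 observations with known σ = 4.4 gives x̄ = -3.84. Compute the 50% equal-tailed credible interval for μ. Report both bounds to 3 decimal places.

Posterior precision = 1/5.1² + 12/4.4² = 0.0384 + 0.6198 = 0.6583, so posterior SD = 1.2325.
Posterior mean = (5.8/5.1² + 12·-3.84/4.4²) / 0.6583 = -3.2770.
Interval: -3.2770 ± 0.674 × 1.2325 → [-4.108, -2.446].

[-4.108, -2.446]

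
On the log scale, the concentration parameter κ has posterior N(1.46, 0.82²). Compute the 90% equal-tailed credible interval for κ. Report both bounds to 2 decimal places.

[1.12, 16.59]

On the log scale the 90% interval is 1.46 ± 1.645 × 0.82 = [0.1112, 2.8088].
Exponentiate: [e^0.1112, e^2.8088] = [1.12, 16.59].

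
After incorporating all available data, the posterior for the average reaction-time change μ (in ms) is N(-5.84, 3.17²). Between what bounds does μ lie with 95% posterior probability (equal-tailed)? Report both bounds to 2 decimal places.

[-12.05, 0.37]

The posterior is symmetric, so the 95% equal-tailed interval is μ = -5.84 ± z·3.17 with z = 1.960.
Half-width: 1.960 × 3.17 = 6.21.
-5.84 − 6.21 = -12.05; -5.84 + 6.21 = 0.37.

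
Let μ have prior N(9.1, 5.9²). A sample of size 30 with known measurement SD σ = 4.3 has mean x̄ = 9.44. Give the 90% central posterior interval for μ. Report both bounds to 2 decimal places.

Posterior precision = 1/5.9² + 30/4.3² = 0.0287 + 1.6225 = 1.6512, so posterior SD = 0.7782.
Posterior mean = (9.1/5.9² + 30·9.44/4.3²) / 1.6512 = 9.4341.
Interval: 9.4341 ± 1.645 × 0.7782 → [8.15, 10.71].

[8.15, 10.71]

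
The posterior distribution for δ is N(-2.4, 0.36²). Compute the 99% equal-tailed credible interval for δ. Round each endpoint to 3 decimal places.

The posterior is symmetric, so the 99% equal-tailed interval is δ = -2.4 ± z·0.36 with z = 2.576.
Half-width: 2.576 × 0.36 = 0.927.
-2.4 − 0.927 = -3.327; -2.4 + 0.927 = -1.473.

[-3.327, -1.473]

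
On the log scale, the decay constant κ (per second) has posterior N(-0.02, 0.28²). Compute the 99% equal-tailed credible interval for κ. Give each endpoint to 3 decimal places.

[0.477, 2.016]

On the log scale the 99% interval is -0.02 ± 2.576 × 0.28 = [-0.7412, 0.7012].
Exponentiate: [e^-0.7412, e^0.7012] = [0.477, 2.016].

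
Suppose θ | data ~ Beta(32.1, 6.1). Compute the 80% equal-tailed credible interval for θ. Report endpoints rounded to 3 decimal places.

Posterior: Beta(32.1, 6.1).
Equal-tailed 80% interval: the 0.1 and 0.9 quantiles of Beta(32.1, 6.1).
Posterior mean ≈ 0.840, SD ≈ 0.059; a Normal approximation gives roughly [0.765, 0.915].
Exact: F⁻¹(0.1) = 0.762; F⁻¹(0.9) = 0.911.

[0.762, 0.911]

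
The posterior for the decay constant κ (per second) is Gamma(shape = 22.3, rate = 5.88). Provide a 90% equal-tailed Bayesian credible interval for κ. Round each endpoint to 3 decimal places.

Posterior: Gamma(shape 22.3, rate 5.88).
Equal-tailed 90% interval: Gamma(22.3, 5.88) quantiles at 0.05 and 0.95.
Posterior mean ≈ 3.793, SD ≈ 0.803; a Normal approximation gives roughly [2.472, 5.114].
Exact: lower = 2.575; upper = 5.203.

[2.575, 5.203]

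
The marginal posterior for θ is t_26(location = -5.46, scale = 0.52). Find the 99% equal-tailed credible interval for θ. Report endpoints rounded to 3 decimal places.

[-6.905, -4.015]

The t_26 distribution is symmetric; the 99% interval is -5.46 ± t·0.52 with t_{0.995,26} = 2.779.
Half-width: 2.779 × 0.52 = 1.445.
-5.46 − 1.445 = -6.905; -5.46 + 1.445 = -4.015.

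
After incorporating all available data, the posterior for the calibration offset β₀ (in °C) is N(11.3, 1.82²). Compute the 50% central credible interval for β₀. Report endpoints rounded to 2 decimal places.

[10.07, 12.53]

The posterior is symmetric, so the 50% equal-tailed interval is β₀ = 11.3 ± z·1.82 with z = 0.674.
Half-width: 0.674 × 1.82 = 1.23.
11.3 − 1.23 = 10.07; 11.3 + 1.23 = 12.53.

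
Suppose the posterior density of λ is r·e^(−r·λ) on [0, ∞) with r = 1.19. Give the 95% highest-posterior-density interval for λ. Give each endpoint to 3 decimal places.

[0.000, 2.517]

The exponential density is strictly decreasing on [0, ∞), so the HPD interval is anchored at 0: [0, q] with P(λ ≤ q) = 0.95.
q = −ln(1 − 0.95) / 1.19 = 2.9957 / 1.19 = 2.517.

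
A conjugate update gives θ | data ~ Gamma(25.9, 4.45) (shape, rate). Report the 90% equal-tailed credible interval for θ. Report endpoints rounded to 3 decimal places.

Posterior: Gamma(shape 25.9, rate 4.45).
Equal-tailed 90% interval: Gamma(25.9, 4.45) quantiles at 0.05 and 0.95.
Posterior mean ≈ 5.820, SD ≈ 1.144; a Normal approximation gives roughly [3.939, 7.701].
Exact: lower = 4.075; upper = 7.820.

[4.075, 7.820]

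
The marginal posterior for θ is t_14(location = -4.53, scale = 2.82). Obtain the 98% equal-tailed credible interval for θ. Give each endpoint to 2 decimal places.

The t_14 distribution is symmetric; the 98% interval is -4.53 ± t·2.82 with t_{0.99,14} = 2.624.
Half-width: 2.624 × 2.82 = 7.40.
-4.53 − 7.40 = -11.93; -4.53 + 7.40 = 2.87.

[-11.93, 2.87]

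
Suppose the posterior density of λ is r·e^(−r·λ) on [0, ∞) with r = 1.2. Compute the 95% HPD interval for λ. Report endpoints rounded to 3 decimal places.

The exponential density is strictly decreasing on [0, ∞), so the HPD interval is anchored at 0: [0, q] with P(λ ≤ q) = 0.95.
q = −ln(1 − 0.95) / 1.2 = 2.9957 / 1.2 = 2.496.

[0.000, 2.496]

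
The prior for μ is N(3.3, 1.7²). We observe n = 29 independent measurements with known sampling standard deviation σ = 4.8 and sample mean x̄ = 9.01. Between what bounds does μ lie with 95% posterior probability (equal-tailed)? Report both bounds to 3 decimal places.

[6.232, 9.326]

Posterior precision = 1/1.7² + 29/4.8² = 0.3460 + 1.2587 = 1.6047, so posterior SD = 0.7894.
Posterior mean = (3.3/1.7² + 29·9.01/4.8²) / 1.6047 = 7.7788.
Interval: 7.7788 ± 1.960 × 0.7894 → [6.232, 9.326].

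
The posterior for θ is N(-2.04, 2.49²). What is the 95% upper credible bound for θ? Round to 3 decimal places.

2.056

Need U with P(θ ≤ U) = 0.95: U = -2.04 + z_{0.05}·2.49.
z = 1.645; U = -2.04 + 1.645 × 2.49 = 2.056.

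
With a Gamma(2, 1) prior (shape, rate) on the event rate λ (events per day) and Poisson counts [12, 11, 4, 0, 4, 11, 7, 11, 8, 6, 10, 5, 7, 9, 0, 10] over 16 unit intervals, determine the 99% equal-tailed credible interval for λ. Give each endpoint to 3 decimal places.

Posterior: Gamma(2+115, 1+16) = Gamma(117, 17) (shape, rate).
Equal-tailed 99% interval: Gamma(117, 17) quantiles at 0.005 and 0.995.
Posterior mean ≈ 6.882, SD ≈ 0.636; a Normal approximation gives roughly [5.243, 8.521].
Exact: lower = 5.354; upper = 8.632.

[5.354, 8.632]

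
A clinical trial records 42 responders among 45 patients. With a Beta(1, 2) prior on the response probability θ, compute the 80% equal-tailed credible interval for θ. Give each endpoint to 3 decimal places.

[0.837, 0.947]

Posterior: Beta(1+42, 2+3) = Beta(43, 5).
Equal-tailed 80% interval: the 0.1 and 0.9 quantiles of Beta(43, 5).
Posterior mean ≈ 0.896, SD ≈ 0.044; a Normal approximation gives roughly [0.840, 0.952].
Exact: F⁻¹(0.1) = 0.837; F⁻¹(0.9) = 0.947.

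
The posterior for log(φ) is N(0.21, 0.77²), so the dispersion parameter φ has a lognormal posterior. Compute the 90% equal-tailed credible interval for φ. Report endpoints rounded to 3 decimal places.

On the log scale the 90% interval is 0.21 ± 1.645 × 0.77 = [-1.0565, 1.4765].
Exponentiate: [e^-1.0565, e^1.4765] = [0.348, 4.378].

[0.348, 4.378]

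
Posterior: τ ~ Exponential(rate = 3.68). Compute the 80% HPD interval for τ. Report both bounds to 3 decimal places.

The exponential density is strictly decreasing on [0, ∞), so the HPD interval is anchored at 0: [0, q] with P(τ ≤ q) = 0.80.
q = −ln(1 − 0.80) / 3.68 = 1.6094 / 3.68 = 0.437.

[0.000, 0.437]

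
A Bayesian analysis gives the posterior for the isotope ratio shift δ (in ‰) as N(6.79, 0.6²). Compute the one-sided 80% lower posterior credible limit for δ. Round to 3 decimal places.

6.285

Need L with P(δ ≥ L) = 0.80: L = 6.79 − z_{0.2}·0.6.
z = 0.842; L = 6.79 − 0.842 × 0.6 = 6.285.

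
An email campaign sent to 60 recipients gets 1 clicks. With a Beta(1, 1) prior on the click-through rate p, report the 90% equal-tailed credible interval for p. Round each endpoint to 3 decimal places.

Posterior: Beta(1+1, 1+59) = Beta(2, 60).
Equal-tailed 90% interval: the 0.05 and 0.95 quantiles of Beta(2, 60).
Posterior mean ≈ 0.032, SD ≈ 0.022; a Normal approximation gives roughly [-0.004, 0.069].
Exact: F⁻¹(0.05) = 0.006; F⁻¹(0.95) = 0.075.

[0.006, 0.075]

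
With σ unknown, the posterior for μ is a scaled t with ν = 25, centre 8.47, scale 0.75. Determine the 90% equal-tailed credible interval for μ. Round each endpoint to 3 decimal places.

[7.189, 9.751]

The t_25 distribution is symmetric; the 90% interval is 8.47 ± t·0.75 with t_{0.95,25} = 1.708.
Half-width: 1.708 × 0.75 = 1.281.
8.47 − 1.281 = 7.189; 8.47 + 1.281 = 9.751.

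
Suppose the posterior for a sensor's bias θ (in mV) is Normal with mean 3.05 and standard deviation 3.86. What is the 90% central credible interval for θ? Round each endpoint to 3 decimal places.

The posterior is symmetric, so the 90% equal-tailed interval is θ = 3.05 ± z·3.86 with z = 1.645.
Half-width: 1.645 × 3.86 = 6.349.
3.05 − 6.349 = -3.299; 3.05 + 6.349 = 9.399.

[-3.299, 9.399]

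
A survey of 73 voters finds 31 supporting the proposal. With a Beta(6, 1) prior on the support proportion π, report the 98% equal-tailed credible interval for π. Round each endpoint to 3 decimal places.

Posterior: Beta(6+31, 1+42) = Beta(37, 43).
Equal-tailed 98% interval: the 0.01 and 0.99 quantiles of Beta(37, 43).
Posterior mean ≈ 0.463, SD ≈ 0.055; a Normal approximation gives roughly [0.334, 0.591].
Exact: F⁻¹(0.01) = 0.336; F⁻¹(0.99) = 0.592.

[0.336, 0.592]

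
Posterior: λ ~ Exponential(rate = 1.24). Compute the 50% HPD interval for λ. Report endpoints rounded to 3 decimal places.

[0.000, 0.559]

The exponential density is strictly decreasing on [0, ∞), so the HPD interval is anchored at 0: [0, q] with P(λ ≤ q) = 0.50.
q = −ln(1 − 0.50) / 1.24 = 0.6931 / 1.24 = 0.559.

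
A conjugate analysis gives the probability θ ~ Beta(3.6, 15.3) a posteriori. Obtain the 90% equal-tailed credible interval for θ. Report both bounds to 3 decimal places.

Posterior: Beta(3.6, 15.3).
Equal-tailed 90% interval: the 0.05 and 0.95 quantiles of Beta(3.6, 15.3).
Posterior mean ≈ 0.190, SD ≈ 0.088; a Normal approximation gives roughly [0.046, 0.335].
Exact: F⁻¹(0.05) = 0.066; F⁻¹(0.95) = 0.352.

[0.066, 0.352]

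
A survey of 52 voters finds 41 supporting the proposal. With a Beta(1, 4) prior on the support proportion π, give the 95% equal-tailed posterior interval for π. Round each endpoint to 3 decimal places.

[0.616, 0.842]

Posterior: Beta(1+41, 4+11) = Beta(42, 15).
Equal-tailed 95% interval: the 0.025 and 0.975 quantiles of Beta(42, 15).
Posterior mean ≈ 0.737, SD ≈ 0.058; a Normal approximation gives roughly [0.624, 0.850].
Exact: F⁻¹(0.025) = 0.616; F⁻¹(0.975) = 0.842.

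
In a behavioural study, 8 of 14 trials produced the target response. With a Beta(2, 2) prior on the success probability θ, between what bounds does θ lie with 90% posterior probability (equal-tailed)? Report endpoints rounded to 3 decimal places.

[0.364, 0.740]

Posterior: Beta(2+8, 2+6) = Beta(10, 8).
Equal-tailed 90% interval: the 0.05 and 0.95 quantiles of Beta(10, 8).
Posterior mean ≈ 0.556, SD ≈ 0.114; a Normal approximation gives roughly [0.368, 0.743].
Exact: F⁻¹(0.05) = 0.364; F⁻¹(0.95) = 0.740.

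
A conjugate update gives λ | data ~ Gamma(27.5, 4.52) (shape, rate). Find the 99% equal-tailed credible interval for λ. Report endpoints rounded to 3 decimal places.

Posterior: Gamma(shape 27.5, rate 4.52).
Equal-tailed 99% interval: Gamma(27.5, 4.52) quantiles at 0.005 and 0.995.
Posterior mean ≈ 6.084, SD ≈ 1.160; a Normal approximation gives roughly [3.096, 9.073].
Exact: lower = 3.510; upper = 9.486.

[3.510, 9.486]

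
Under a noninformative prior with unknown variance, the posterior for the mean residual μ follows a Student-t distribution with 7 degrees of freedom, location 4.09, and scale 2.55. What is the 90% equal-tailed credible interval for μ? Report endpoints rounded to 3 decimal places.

The t_7 distribution is symmetric; the 90% interval is 4.09 ± t·2.55 with t_{0.95,7} = 1.895.
Half-width: 1.895 × 2.55 = 4.831.
4.09 − 4.831 = -0.741; 4.09 + 4.831 = 8.921.

[-0.741, 8.921]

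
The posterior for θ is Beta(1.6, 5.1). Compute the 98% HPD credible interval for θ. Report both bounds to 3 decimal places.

[0.001, 0.615]

The posterior is unimodal and skewed, so the HPD interval has equal density at both endpoints and is the shortest 98% interval.
Solving f(0.001) = f(0.615) with F(0.615) − F(0.001) = 0.98 gives [0.001, 0.615].
For comparison, the equal-tailed interval is [0.013, 0.666]; the HPD is narrower and shifted toward the mode.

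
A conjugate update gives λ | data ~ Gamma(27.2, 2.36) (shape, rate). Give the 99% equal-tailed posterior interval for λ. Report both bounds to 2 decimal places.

[6.63, 18.01]

Posterior: Gamma(shape 27.2, rate 2.36).
Equal-tailed 99% interval: Gamma(27.2, 2.36) quantiles at 0.005 and 0.995.
Posterior mean ≈ 11.53, SD ≈ 2.21; a Normal approximation gives roughly [5.83, 17.22].
Exact: lower = 6.63; upper = 18.01.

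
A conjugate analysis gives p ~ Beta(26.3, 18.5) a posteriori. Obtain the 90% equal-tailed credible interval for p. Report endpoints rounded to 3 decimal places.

Posterior: Beta(26.3, 18.5).
Equal-tailed 90% interval: the 0.05 and 0.95 quantiles of Beta(26.3, 18.5).
Posterior mean ≈ 0.587, SD ≈ 0.073; a Normal approximation gives roughly [0.467, 0.707].
Exact: F⁻¹(0.05) = 0.465; F⁻¹(0.95) = 0.705.

[0.465, 0.705]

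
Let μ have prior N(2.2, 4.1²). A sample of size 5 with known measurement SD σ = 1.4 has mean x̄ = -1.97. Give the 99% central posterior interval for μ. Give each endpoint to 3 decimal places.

Posterior precision = 1/4.1² + 5/1.4² = 0.0595 + 2.5510 = 2.6105, so posterior SD = 0.6189.
Posterior mean = (2.2/4.1² + 5·-1.97/1.4²) / 2.6105 = -1.8750.
Interval: -1.8750 ± 2.576 × 0.6189 → [-3.469, -0.281].

[-3.469, -0.281]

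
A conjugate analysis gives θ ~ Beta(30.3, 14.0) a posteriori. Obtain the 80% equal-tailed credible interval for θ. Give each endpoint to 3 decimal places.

[0.593, 0.771]

Posterior: Beta(30.3, 14.0).
Equal-tailed 80% interval: the 0.1 and 0.9 quantiles of Beta(30.3, 14.0).
Posterior mean ≈ 0.684, SD ≈ 0.069; a Normal approximation gives roughly [0.595, 0.772].
Exact: F⁻¹(0.1) = 0.593; F⁻¹(0.9) = 0.771.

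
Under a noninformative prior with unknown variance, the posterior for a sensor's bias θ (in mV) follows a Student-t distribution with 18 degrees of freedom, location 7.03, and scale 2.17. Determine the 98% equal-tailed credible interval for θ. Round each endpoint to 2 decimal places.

The t_18 distribution is symmetric; the 98% interval is 7.03 ± t·2.17 with t_{0.99,18} = 2.552.
Half-width: 2.552 × 2.17 = 5.54.
7.03 − 5.54 = 1.49; 7.03 + 5.54 = 12.57.

[1.49, 12.57]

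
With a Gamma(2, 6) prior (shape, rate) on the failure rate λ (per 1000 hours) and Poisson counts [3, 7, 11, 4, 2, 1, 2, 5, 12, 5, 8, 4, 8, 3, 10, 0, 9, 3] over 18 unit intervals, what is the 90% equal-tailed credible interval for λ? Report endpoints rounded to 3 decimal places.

[3.468, 4.830]

Posterior: Gamma(2+97, 6+18) = Gamma(99, 24) (shape, rate).
Equal-tailed 90% interval: Gamma(99, 24) quantiles at 0.05 and 0.95.
Posterior mean ≈ 4.125, SD ≈ 0.415; a Normal approximation gives roughly [3.443, 4.807].
Exact: lower = 3.468; upper = 4.830.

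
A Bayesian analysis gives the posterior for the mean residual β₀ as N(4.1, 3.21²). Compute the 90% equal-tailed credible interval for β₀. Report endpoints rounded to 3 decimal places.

[-1.180, 9.380]

The posterior is symmetric, so the 90% equal-tailed interval is β₀ = 4.1 ± z·3.21 with z = 1.645.
Half-width: 1.645 × 3.21 = 5.280.
4.1 − 5.280 = -1.180; 4.1 + 5.280 = 9.380.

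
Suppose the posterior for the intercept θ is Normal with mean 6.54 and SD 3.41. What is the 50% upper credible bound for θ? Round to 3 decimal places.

6.540

Need U with P(θ ≤ U) = 0.50: U = 6.54 + z_{0.5}·3.41.
z = 0.000; U = 6.54 + 0.000 × 3.41 = 6.540.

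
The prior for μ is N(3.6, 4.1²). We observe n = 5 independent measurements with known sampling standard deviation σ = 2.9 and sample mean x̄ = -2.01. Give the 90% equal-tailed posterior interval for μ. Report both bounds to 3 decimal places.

Posterior precision = 1/4.1² + 5/2.9² = 0.0595 + 0.5945 = 0.6540, so posterior SD = 1.2365.
Posterior mean = (3.6/4.1² + 5·-2.01/2.9²) / 0.6540 = -1.4997.
Interval: -1.4997 ± 1.645 × 1.2365 → [-3.534, 0.534].

[-3.534, 0.534]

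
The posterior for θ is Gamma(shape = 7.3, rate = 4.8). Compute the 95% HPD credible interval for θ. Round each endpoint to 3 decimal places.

The posterior is unimodal and skewed, so the HPD interval has equal density at both endpoints and is the shortest 95% interval.
Solving f(0.528) = f(2.641) with F(2.641) − F(0.528) = 0.95 gives [0.528, 2.641].
For comparison, the equal-tailed interval is [0.626, 2.806]; the HPD is narrower and shifted toward the mode.

[0.528, 2.641]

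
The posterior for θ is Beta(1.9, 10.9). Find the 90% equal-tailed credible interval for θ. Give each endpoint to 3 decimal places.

[0.027, 0.333]

Posterior: Beta(1.9, 10.9).
Equal-tailed 90% interval: the 0.05 and 0.95 quantiles of Beta(1.9, 10.9).
Posterior mean ≈ 0.148, SD ≈ 0.096; a Normal approximation gives roughly [-0.009, 0.306].
Exact: F⁻¹(0.05) = 0.027; F⁻¹(0.95) = 0.333.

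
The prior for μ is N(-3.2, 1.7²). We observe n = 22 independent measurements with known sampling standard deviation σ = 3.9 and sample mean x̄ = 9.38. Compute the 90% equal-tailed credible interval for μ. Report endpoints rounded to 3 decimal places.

Posterior precision = 1/1.7² + 22/3.9² = 0.3460 + 1.4464 = 1.7924, so posterior SD = 0.7469.
Posterior mean = (-3.2/1.7² + 22·9.38/3.9²) / 1.7924 = 6.9515.
Interval: 6.9515 ± 1.645 × 0.7469 → [5.723, 8.180].

[5.723, 8.180]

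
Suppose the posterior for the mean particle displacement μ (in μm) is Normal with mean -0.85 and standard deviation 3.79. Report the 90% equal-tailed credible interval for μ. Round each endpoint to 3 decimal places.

[-7.084, 5.384]

The posterior is symmetric, so the 90% equal-tailed interval is μ = -0.85 ± z·3.79 with z = 1.645.
Half-width: 1.645 × 3.79 = 6.234.
-0.85 − 6.234 = -7.084; -0.85 + 6.234 = 5.384.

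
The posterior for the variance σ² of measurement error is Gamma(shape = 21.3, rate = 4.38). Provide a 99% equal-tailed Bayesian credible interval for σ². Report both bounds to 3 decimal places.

[2.577, 8.003]

Posterior: Gamma(shape 21.3, rate 4.38).
Equal-tailed 99% interval: Gamma(21.3, 4.38) quantiles at 0.005 and 0.995.
Posterior mean ≈ 4.863, SD ≈ 1.054; a Normal approximation gives roughly [2.149, 7.577].
Exact: lower = 2.577; upper = 8.003.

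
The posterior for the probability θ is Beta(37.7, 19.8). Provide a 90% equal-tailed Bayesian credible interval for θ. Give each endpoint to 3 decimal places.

[0.550, 0.755]

Posterior: Beta(37.7, 19.8).
Equal-tailed 90% interval: the 0.05 and 0.95 quantiles of Beta(37.7, 19.8).
Posterior mean ≈ 0.656, SD ≈ 0.062; a Normal approximation gives roughly [0.553, 0.758].
Exact: F⁻¹(0.05) = 0.550; F⁻¹(0.95) = 0.755.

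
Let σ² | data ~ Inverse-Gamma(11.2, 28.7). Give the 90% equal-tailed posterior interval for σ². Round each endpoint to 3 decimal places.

Inverse-Gamma(11.2, 28.7) quantiles: F⁻¹(0.05) and F⁻¹(0.95).
Equivalently, 1/σ² ~ Gamma(11.2, rate = 28.7); invert its 0.95 and 0.05 quantiles.
Posterior mean ≈ 2.814, SD ≈ 0.928; a Normal approximation gives roughly [1.288, 4.340].
Exact: lower = 1.667; upper = 4.542.

[1.667, 4.542]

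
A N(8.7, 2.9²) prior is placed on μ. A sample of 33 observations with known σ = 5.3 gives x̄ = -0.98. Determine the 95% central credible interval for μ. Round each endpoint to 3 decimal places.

Posterior precision = 1/2.9² + 33/5.3² = 0.1189 + 1.1748 = 1.2937, so posterior SD = 0.8792.
Posterior mean = (8.7/2.9² + 33·-0.98/5.3²) / 1.2937 = -0.0903.
Interval: -0.0903 ± 1.960 × 0.8792 → [-1.813, 1.633].

[-1.813, 1.633]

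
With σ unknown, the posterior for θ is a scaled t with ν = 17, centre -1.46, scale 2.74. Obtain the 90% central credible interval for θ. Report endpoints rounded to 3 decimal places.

The t_17 distribution is symmetric; the 90% interval is -1.46 ± t·2.74 with t_{0.95,17} = 1.740.
Half-width: 1.740 × 2.74 = 4.767.
-1.46 − 4.767 = -6.227; -1.46 + 4.767 = 3.307.

[-6.227, 3.307]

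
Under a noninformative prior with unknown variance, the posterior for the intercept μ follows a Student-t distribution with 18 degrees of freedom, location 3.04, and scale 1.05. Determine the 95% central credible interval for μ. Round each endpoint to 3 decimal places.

[0.834, 5.246]

The t_18 distribution is symmetric; the 95% interval is 3.04 ± t·1.05 with t_{0.975,18} = 2.101.
Half-width: 2.101 × 1.05 = 2.206.
3.04 − 2.206 = 0.834; 3.04 + 2.206 = 5.246.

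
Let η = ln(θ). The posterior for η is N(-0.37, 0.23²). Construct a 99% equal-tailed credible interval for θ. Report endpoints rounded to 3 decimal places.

On the log scale the 99% interval is -0.37 ± 2.576 × 0.23 = [-0.9624, 0.2224].
Exponentiate: [e^-0.9624, e^0.2224] = [0.382, 1.249].

[0.382, 1.249]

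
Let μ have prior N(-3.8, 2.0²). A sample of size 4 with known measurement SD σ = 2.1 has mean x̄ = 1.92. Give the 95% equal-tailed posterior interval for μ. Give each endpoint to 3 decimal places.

[-1.138, 2.506]

Posterior precision = 1/2.0² + 4/2.1² = 0.2500 + 0.9070 = 1.1570, so posterior SD = 0.9297.
Posterior mean = (-3.8/2.0² + 4·1.92/2.1²) / 1.1570 = 0.6841.
Interval: 0.6841 ± 1.960 × 0.9297 → [-1.138, 2.506].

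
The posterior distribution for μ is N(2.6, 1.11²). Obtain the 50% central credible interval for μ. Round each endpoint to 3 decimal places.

The posterior is symmetric, so the 50% equal-tailed interval is μ = 2.6 ± z·1.11 with z = 0.674.
Half-width: 0.674 × 1.11 = 0.749.
2.6 − 0.749 = 1.851; 2.6 + 0.749 = 3.349.

[1.851, 3.349]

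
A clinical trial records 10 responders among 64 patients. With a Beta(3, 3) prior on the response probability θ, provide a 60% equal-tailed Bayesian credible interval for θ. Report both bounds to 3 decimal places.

[0.146, 0.224]

Posterior: Beta(3+10, 3+54) = Beta(13, 57).
Equal-tailed 60% interval: the 0.2 and 0.8 quantiles of Beta(13, 57).
Posterior mean ≈ 0.186, SD ≈ 0.046; a Normal approximation gives roughly [0.147, 0.225].
Exact: F⁻¹(0.2) = 0.146; F⁻¹(0.8) = 0.224.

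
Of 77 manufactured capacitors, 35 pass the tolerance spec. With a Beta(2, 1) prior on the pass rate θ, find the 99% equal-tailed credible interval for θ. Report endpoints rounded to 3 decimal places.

Posterior: Beta(2+35, 1+42) = Beta(37, 43).
Equal-tailed 99% interval: the 0.005 and 0.995 quantiles of Beta(37, 43).
Posterior mean ≈ 0.463, SD ≈ 0.055; a Normal approximation gives roughly [0.320, 0.605].
Exact: F⁻¹(0.005) = 0.323; F⁻¹(0.995) = 0.605.

[0.323, 0.605]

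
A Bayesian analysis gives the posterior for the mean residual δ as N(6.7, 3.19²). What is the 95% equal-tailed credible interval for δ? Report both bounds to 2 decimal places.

[0.45, 12.95]

The posterior is symmetric, so the 95% equal-tailed interval is δ = 6.7 ± z·3.19 with z = 1.960.
Half-width: 1.960 × 3.19 = 6.25.
6.7 − 6.25 = 0.45; 6.7 + 6.25 = 12.95.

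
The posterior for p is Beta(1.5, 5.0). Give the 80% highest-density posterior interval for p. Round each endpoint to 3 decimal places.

The posterior is unimodal and skewed, so the HPD interval has equal density at both endpoints and is the shortest 80% interval.
Solving f(0.010) = f(0.365) with F(0.365) − F(0.010) = 0.80 gives [0.010, 0.365].
For comparison, the equal-tailed interval is [0.054, 0.450]; the HPD is narrower and shifted toward the mode.

[0.010, 0.365]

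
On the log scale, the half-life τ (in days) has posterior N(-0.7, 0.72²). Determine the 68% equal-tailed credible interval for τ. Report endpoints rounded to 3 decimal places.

[0.243, 1.016]

On the log scale the 68% interval is -0.7 ± 0.994 × 0.72 = [-1.4160, 0.0160].
Exponentiate: [e^-1.4160, e^0.0160] = [0.243, 1.016].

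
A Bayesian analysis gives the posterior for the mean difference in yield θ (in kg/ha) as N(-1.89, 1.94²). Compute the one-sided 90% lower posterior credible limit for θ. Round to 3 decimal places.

Need L with P(θ ≥ L) = 0.90: L = -1.89 − z_{0.1}·1.94.
z = 1.282; L = -1.89 − 1.282 × 1.94 = -4.376.

-4.376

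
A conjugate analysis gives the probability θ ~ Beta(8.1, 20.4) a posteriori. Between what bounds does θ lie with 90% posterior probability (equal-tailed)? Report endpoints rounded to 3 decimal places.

Posterior: Beta(8.1, 20.4).
Equal-tailed 90% interval: the 0.05 and 0.95 quantiles of Beta(8.1, 20.4).
Posterior mean ≈ 0.284, SD ≈ 0.083; a Normal approximation gives roughly [0.148, 0.421].
Exact: F⁻¹(0.05) = 0.157; F⁻¹(0.95) = 0.429.

[0.157, 0.429]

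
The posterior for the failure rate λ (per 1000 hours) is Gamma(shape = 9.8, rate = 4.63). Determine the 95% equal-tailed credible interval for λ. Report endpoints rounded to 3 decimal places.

Posterior: Gamma(shape 9.8, rate 4.63).
Equal-tailed 95% interval: Gamma(9.8, 4.63) quantiles at 0.025 and 0.975.
Posterior mean ≈ 2.117, SD ≈ 0.676; a Normal approximation gives roughly [0.791, 3.442].
Exact: lower = 1.006; upper = 3.633.

[1.006, 3.633]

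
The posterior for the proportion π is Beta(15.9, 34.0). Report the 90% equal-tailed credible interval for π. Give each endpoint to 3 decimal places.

[0.215, 0.430]

Posterior: Beta(15.9, 34.0).
Equal-tailed 90% interval: the 0.05 and 0.95 quantiles of Beta(15.9, 34.0).
Posterior mean ≈ 0.319, SD ≈ 0.065; a Normal approximation gives roughly [0.211, 0.426].
Exact: F⁻¹(0.05) = 0.215; F⁻¹(0.95) = 0.430.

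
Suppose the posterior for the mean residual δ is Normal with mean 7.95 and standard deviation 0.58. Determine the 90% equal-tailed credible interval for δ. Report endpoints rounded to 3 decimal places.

[6.996, 8.904]

The posterior is symmetric, so the 90% equal-tailed interval is δ = 7.95 ± z·0.58 with z = 1.645.
Half-width: 1.645 × 0.58 = 0.954.
7.95 − 0.954 = 6.996; 7.95 + 0.954 = 8.904.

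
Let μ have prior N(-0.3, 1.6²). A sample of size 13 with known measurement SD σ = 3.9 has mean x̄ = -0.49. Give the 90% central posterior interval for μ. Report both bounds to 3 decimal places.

Posterior precision = 1/1.6² + 13/3.9² = 0.3906 + 0.8547 = 1.2453, so posterior SD = 0.8961.
Posterior mean = (-0.3/1.6² + 13·-0.49/3.9²) / 1.2453 = -0.4304.
Interval: -0.4304 ± 1.645 × 0.8961 → [-1.904, 1.044].

[-1.904, 1.044]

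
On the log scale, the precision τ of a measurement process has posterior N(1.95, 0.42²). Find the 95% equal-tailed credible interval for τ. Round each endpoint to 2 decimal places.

[3.09, 16.01]

On the log scale the 95% interval is 1.95 ± 1.960 × 0.42 = [1.1268, 2.7732].
Exponentiate: [e^1.1268, e^2.7732] = [3.09, 16.01].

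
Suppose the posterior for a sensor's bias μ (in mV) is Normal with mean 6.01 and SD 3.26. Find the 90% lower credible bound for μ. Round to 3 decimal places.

1.832

Need L with P(μ ≥ L) = 0.90: L = 6.01 − z_{0.1}·3.26.
z = 1.282; L = 6.01 − 1.282 × 3.26 = 1.832.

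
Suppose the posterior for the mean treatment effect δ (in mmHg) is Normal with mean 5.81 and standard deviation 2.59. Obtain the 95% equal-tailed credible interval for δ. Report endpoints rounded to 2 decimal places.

The posterior is symmetric, so the 95% equal-tailed interval is δ = 5.81 ± z·2.59 with z = 1.960.
Half-width: 1.960 × 2.59 = 5.08.
5.81 − 5.08 = 0.73; 5.81 + 5.08 = 10.89.

[0.73, 10.89]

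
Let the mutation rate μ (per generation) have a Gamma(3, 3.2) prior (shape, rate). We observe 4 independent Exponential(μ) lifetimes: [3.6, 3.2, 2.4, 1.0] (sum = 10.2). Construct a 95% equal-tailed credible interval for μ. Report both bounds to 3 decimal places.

Posterior: Gamma(3+4, 3.2+10.2) = Gamma(7, 13.4) (shape, rate).
Equal-tailed 95% interval: Gamma(7, 13.4) quantiles at 0.025 and 0.975.
Posterior mean ≈ 0.522, SD ≈ 0.197; a Normal approximation gives roughly [0.135, 0.909].
Exact: lower = 0.210; upper = 0.975.

[0.210, 0.975]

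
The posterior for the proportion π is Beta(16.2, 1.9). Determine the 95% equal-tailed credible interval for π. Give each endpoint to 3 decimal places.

[0.723, 0.987]

Posterior: Beta(16.2, 1.9).
Equal-tailed 95% interval: the 0.025 and 0.975 quantiles of Beta(16.2, 1.9).
Posterior mean ≈ 0.895, SD ≈ 0.070; a Normal approximation gives roughly [0.758, 1.032].
Exact: F⁻¹(0.025) = 0.723; F⁻¹(0.975) = 0.987.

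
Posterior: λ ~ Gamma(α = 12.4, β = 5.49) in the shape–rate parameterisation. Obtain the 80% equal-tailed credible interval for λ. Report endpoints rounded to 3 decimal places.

[1.485, 3.110]

Posterior: Gamma(shape 12.4, rate 5.49).
Equal-tailed 80% interval: Gamma(12.4, 5.49) quantiles at 0.1 and 0.9.
Posterior mean ≈ 2.259, SD ≈ 0.641; a Normal approximation gives roughly [1.437, 3.081].
Exact: lower = 1.485; upper = 3.110.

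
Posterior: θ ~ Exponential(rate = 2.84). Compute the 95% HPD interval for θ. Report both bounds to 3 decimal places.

The exponential density is strictly decreasing on [0, ∞), so the HPD interval is anchored at 0: [0, q] with P(θ ≤ q) = 0.95.
q = −ln(1 − 0.95) / 2.84 = 2.9957 / 2.84 = 1.055.

[0.000, 1.055]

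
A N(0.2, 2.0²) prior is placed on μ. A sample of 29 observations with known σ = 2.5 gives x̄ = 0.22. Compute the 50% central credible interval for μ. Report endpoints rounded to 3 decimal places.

Posterior precision = 1/2.0² + 29/2.5² = 0.2500 + 4.6400 = 4.8900, so posterior SD = 0.4522.
Posterior mean = (0.2/2.0² + 29·0.22/2.5²) / 4.8900 = 0.2190.
Interval: 0.2190 ± 0.674 × 0.4522 → [-0.086, 0.524].

[-0.086, 0.524]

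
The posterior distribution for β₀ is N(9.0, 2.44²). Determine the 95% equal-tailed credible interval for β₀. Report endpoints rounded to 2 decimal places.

[4.22, 13.78]

The posterior is symmetric, so the 95% equal-tailed interval is β₀ = 9.0 ± z·2.44 with z = 1.960.
Half-width: 1.960 × 2.44 = 4.78.
9.0 − 4.78 = 4.22; 9.0 + 4.78 = 13.78.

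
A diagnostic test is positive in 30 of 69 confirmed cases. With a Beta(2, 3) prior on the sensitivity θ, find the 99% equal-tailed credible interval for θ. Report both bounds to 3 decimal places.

Posterior: Beta(2+30, 3+39) = Beta(32, 42).
Equal-tailed 99% interval: the 0.005 and 0.995 quantiles of Beta(32, 42).
Posterior mean ≈ 0.432, SD ≈ 0.057; a Normal approximation gives roughly [0.285, 0.580].
Exact: F⁻¹(0.005) = 0.290; F⁻¹(0.995) = 0.581.

[0.290, 0.581]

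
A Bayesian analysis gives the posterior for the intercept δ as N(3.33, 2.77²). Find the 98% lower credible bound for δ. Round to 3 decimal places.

Need L with P(δ ≥ L) = 0.98: L = 3.33 − z_{0.02}·2.77.
z = 2.054; L = 3.33 − 2.054 × 2.77 = -2.359.

-2.359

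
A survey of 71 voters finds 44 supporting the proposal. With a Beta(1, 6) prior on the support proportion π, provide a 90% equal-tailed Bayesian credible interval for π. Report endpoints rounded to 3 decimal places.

Posterior: Beta(1+44, 6+27) = Beta(45, 33).
Equal-tailed 90% interval: the 0.05 and 0.95 quantiles of Beta(45, 33).
Posterior mean ≈ 0.577, SD ≈ 0.056; a Normal approximation gives roughly [0.485, 0.668].
Exact: F⁻¹(0.05) = 0.484; F⁻¹(0.95) = 0.667.

[0.484, 0.667]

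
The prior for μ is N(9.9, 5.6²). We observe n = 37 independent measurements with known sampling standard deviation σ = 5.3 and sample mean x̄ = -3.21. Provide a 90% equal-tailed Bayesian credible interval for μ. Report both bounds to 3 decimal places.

Posterior precision = 1/5.6² + 37/5.3² = 0.0319 + 1.3172 = 1.3491, so posterior SD = 0.8610.
Posterior mean = (9.9/5.6² + 37·-3.21/5.3²) / 1.3491 = -2.9001.
Interval: -2.9001 ± 1.645 × 0.8610 → [-4.316, -1.484].

[-4.316, -1.484]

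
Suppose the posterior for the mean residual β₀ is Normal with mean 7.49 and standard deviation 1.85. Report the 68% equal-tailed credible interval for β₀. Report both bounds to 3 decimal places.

[5.650, 9.330]

The posterior is symmetric, so the 68% equal-tailed interval is β₀ = 7.49 ± z·1.85 with z = 0.994.
Half-width: 0.994 × 1.85 = 1.840.
7.49 − 1.840 = 5.650; 7.49 + 1.840 = 9.330.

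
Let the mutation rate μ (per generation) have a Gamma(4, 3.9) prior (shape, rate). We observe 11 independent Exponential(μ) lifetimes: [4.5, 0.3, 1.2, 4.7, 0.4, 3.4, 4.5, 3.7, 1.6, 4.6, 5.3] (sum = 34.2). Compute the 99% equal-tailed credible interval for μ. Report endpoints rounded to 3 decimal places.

Posterior: Gamma(4+11, 3.9+34.2) = Gamma(15, 38.1) (shape, rate).
Equal-tailed 99% interval: Gamma(15, 38.1) quantiles at 0.005 and 0.995.
Posterior mean ≈ 0.394, SD ≈ 0.102; a Normal approximation gives roughly [0.132, 0.656].
Exact: lower = 0.181; upper = 0.704.

[0.181, 0.704]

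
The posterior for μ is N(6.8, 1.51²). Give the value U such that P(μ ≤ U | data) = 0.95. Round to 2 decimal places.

Need U with P(μ ≤ U) = 0.95: U = 6.8 + z_{0.05}·1.51.
z = 1.645; U = 6.8 + 1.645 × 1.51 = 9.28.

9.28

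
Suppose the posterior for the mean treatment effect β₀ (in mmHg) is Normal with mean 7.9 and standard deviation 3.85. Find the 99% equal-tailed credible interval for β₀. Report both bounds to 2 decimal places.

The posterior is symmetric, so the 99% equal-tailed interval is β₀ = 7.9 ± z·3.85 with z = 2.576.
Half-width: 2.576 × 3.85 = 9.92.
7.9 − 9.92 = -2.02; 7.9 + 9.92 = 17.82.

[-2.02, 17.82]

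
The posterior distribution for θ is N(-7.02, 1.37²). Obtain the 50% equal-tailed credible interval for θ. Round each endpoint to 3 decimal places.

[-7.944, -6.096]

The posterior is symmetric, so the 50% equal-tailed interval is θ = -7.02 ± z·1.37 with z = 0.674.
Half-width: 0.674 × 1.37 = 0.924.
-7.02 − 0.924 = -7.944; -7.02 + 0.924 = -6.096.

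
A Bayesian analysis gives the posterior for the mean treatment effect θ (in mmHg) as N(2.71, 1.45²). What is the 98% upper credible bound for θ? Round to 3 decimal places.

5.688

Need U with P(θ ≤ U) = 0.98: U = 2.71 + z_{0.02}·1.45.
z = 2.054; U = 2.71 + 2.054 × 1.45 = 5.688.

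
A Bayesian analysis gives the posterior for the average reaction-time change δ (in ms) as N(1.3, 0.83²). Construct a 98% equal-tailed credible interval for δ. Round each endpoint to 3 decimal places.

The posterior is symmetric, so the 98% equal-tailed interval is δ = 1.3 ± z·0.83 with z = 2.326.
Half-width: 2.326 × 0.83 = 1.931.
1.3 − 1.931 = -0.631; 1.3 + 1.931 = 3.231.

[-0.631, 3.231]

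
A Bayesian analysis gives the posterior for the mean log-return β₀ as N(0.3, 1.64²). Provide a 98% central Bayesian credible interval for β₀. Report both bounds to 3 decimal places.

The posterior is symmetric, so the 98% equal-tailed interval is β₀ = 0.3 ± z·1.64 with z = 2.326.
Half-width: 2.326 × 1.64 = 3.815.
0.3 − 3.815 = -3.515; 0.3 + 3.815 = 4.115.

[-3.515, 4.115]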